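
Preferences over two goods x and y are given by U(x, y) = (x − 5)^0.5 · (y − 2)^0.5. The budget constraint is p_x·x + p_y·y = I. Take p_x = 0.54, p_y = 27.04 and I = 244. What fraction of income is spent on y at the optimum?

MRS = (y−2)/(x−5). Tangency with p_x/p_y gives y−2 = (p_x/p_y)·(x−5).
After buying the subsistence bundle (5, 2), a share 0.5 of the remaining income goes to x: x* = 5 + 0.5·(I − 5p_x − 2p_y)/p_x.
Discretionary income = 244 − 5·0.54 − 2·27.04 = 187.22; x* = 5 + 0.5·187.22/0.54 = 178.3519; y* = 2 + 0.5·187.22/27.04 = 5.4619.
Expenditure on y: 27.04·5.4619 = 147.69; share = 0.6053.

share on y = 0.6053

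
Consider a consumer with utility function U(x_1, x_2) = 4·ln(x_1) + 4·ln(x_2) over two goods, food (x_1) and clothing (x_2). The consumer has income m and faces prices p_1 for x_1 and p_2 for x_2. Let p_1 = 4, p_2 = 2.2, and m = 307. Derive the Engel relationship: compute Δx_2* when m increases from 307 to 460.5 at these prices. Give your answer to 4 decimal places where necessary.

Demand: x_1*(p_1,p_2,m) = 0.5·m/p_1 and x_2* = 0.5·m/p_2.
At p_1=4, p_2=2.2, m=307: x_2* = 0.5·307/2.2 = 69.7727.
At m' = 460.5: x_2* = 104.6591. Change: 104.6591 − 69.7727 = 34.8864.

Δx_2* = 34.8864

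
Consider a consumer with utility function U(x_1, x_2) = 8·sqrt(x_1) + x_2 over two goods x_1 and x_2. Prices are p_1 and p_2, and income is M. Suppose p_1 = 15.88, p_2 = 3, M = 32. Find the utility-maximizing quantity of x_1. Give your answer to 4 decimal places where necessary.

Set MRS = p_1/p_2: 4·x_1^(−1/2) = p_1/p_2.
Solve: √x_1 = 4·p_2/p_1, so x_1*(p_1,p_2) = (4·p_2/p_1)², and x_2* = (M − p_1·x_1*)/p_2.
Plugging in: x_1* = (4·3/15.88)² = 0.571.

x_1* = 0.571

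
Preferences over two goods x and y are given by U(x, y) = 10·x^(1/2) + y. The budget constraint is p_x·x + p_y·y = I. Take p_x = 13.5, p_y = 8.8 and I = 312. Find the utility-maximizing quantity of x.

x* = 10.6228

MU_x = 5/√x, MU_y = 1. Tangency: 5/√x = p_x/p_y.
Solve: √x = 5·p_y/p_x, so x*(p_x,p_y) = (5·p_y/p_x)², and y* = (I − p_x·x*)/p_y.
Plugging in: x* = (5·8.8/13.5)² = 10.6228.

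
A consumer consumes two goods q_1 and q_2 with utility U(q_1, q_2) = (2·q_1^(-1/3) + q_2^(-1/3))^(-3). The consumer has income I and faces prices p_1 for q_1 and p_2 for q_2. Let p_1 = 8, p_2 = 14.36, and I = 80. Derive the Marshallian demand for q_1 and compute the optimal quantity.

q_1* = 5.9233

MU_q_1 ∝ 2·q_1^(-4/3), MU_q_2 ∝ q_2^(-4/3), so MRS = 2·(q_2/q_1)^(4/3) = p_1/p_2.
Solve for the ratio: q_2/q_1 = [(1/2)·p_1/p_2]^(0.75).
With the ratio pinned down, the budget gives q_1* = I/(p_1 + p_2·(q_2/q_1)) and q_2* = (q_2/q_1)·q_1*.
Numerically q_2/q_1 = 0.383424, so q_1* = 80/(8 + 14.36·0.383424) = 5.9233.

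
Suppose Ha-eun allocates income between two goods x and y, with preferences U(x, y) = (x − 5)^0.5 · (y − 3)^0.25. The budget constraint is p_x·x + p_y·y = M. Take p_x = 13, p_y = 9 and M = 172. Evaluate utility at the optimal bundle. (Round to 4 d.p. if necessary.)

After buying the subsistence bundle (5, 3), a share 2/3 of the remaining income goes to x: x* = 5 + 2/3·(M − 5p_x − 3p_y)/p_x.
Discretionary income = 172 − 5·13 − 3·9 = 80; x* = 5 + 2/3·80/13 = 9.1026; y* = 3 + 1/3·80/9 = 5.963.
Utility at the optimum: U(9.1026, 5.963) = 2.6574.

V = 2.6574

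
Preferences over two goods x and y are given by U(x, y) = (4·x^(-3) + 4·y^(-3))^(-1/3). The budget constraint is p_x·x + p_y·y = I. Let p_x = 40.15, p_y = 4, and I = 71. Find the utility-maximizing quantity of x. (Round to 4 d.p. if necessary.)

x* = 1.502

From the CES first-order condition, (y/x)^(4) = p_x/p_y.
Solve for the ratio: y/x = [p_x/p_y]^(0.25).
Substitute y = (y/x)·x into the budget: x* = I/(p_x + p_y·(y/x)).
Numerically y/x = 1.779944, so x* = 71/(40.15 + 4·1.779944) = 1.502.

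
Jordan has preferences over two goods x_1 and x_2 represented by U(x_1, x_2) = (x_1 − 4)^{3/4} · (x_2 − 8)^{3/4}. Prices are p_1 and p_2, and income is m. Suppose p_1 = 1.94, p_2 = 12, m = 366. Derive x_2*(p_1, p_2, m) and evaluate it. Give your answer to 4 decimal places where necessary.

x_2* = 18.9267

This is Cobb-Douglas in (x_1−4, x_2−8): tangency gives 0.75·p_2·(x_2−8) = 0.75·p_1·(x_1−4).
After buying the subsistence bundle (4, 8), a share 0.5 of the remaining income goes to x_1: x_1* = 4 + 0.5·(m − 4p_1 − 8p_2)/p_1.
Discretionary income = 366 − 4·1.94 − 8·12 = 262.24; x_2* = 8 + 0.5·262.24/12 = 18.9267.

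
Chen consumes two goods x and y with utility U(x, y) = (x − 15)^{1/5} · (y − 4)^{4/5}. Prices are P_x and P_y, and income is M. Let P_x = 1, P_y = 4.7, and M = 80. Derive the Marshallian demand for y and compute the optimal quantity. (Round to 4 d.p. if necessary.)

MRS = (1/4)·(y−4)/(x−15). Tangency with P_x/P_y gives y−4 = 4·(P_x/P_y)·(x−15).
Substituting into the budget: x* = 15 + 0.2·(M − 15·P_x − 4·P_y)/P_x, and y* = 4 + 0.8·(…)/P_y.
Discretionary income = 80 − 15·1 − 4·4.7 = 46.2; y* = 4 + 0.8·46.2/4.7 = 11.8638.

y* = 11.8638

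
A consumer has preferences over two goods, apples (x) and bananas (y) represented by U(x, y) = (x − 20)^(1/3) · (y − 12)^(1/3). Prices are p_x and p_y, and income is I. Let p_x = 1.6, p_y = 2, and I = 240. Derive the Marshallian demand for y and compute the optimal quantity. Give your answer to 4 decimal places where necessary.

y* = 58

Let x' = x−20, y' = y−12. MRS = y'/x' = p_x/p_y.
Substituting into the budget: x* = 20 + 0.5·(I − 20·p_x − 12·p_y)/p_x, and y* = 12 + 0.5·(…)/p_y.
Discretionary income = 240 − 20·1.6 − 12·2 = 184; y* = 12 + 0.5·184/2 = 58.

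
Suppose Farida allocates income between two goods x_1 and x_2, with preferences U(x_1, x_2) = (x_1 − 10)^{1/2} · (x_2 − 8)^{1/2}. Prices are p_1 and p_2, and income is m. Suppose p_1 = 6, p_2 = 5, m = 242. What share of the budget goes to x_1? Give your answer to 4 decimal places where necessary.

share on x_1 = 0.5413

MRS = (x_2−8)/(x_1−10). Tangency with p_1/p_2 gives x_2−8 = (p_1/p_2)·(x_1−10).
After buying the subsistence bundle (10, 8), a share 0.5 of the remaining income goes to x_1: x_1* = 10 + 0.5·(m − 10p_1 − 8p_2)/p_1.
Discretionary income = 242 − 10·6 − 8·5 = 142; x_1* = 10 + 0.5·142/6 = 21.8333; x_2* = 8 + 0.5·142/5 = 22.2.
Expenditure on x_1: 6·21.8333 = 131; share = 0.5413.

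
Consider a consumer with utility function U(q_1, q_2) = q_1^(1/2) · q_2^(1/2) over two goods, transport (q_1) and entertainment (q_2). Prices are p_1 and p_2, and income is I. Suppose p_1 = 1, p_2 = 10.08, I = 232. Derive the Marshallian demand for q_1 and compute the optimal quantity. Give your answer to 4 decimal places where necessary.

q_1* = 116

The MRS is q_2/q_1. Set MRS = p_1/p_2.
Rearranging, p_2·q_2 = p_1·q_1. Substituting into the budget gives p_1·q_1·(1 + 1) = I.
Demand: q_1*(p_1,p_2,I) = 0.5·I/p_1 and q_2* = 0.5·I/p_2.
At p_1=1, p_2=10.08, I=232: q_1* = 0.5·232/1 = 116.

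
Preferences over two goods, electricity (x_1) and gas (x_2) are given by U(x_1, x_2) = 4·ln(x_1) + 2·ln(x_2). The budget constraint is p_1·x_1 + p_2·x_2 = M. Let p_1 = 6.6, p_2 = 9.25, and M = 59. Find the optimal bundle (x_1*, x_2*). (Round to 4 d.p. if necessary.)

x_1* = 5.9596, x_2* = 2.1261

Tangency: MRS = 2·x_2/x_1 = p_1/p_2.
So 4·p_2·x_2 = 2·p_1·x_1; combined with the budget, a share 2/3 of income goes to x_1.
Demand: x_1*(p_1,p_2,M) = 2/3·M/p_1 and x_2* = 1/3·M/p_2.
At p_1=6.6, p_2=9.25, M=59: x_1* = 2/3·59/6.6 = 5.9596, x_2* = 2.1261.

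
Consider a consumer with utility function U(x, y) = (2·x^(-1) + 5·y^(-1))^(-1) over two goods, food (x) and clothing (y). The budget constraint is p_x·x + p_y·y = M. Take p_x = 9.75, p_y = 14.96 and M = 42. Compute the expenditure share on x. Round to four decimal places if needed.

share on x = 0.338

MU_x ∝ 2·x^(-2), MU_y ∝ 5·y^(-2), so MRS = (2/5)·(y/x)^(2) = p_x/p_y.
Hence y/x = ((5/2)·p_x/p_y)^(1/(2)), i.e. raised to the 0.5 power.
Substitute y = (y/x)·x into the budget: x* = M/(p_x + p_y·(y/x)).
Numerically y/x = 1.276458, so x* = 42/(9.75 + 14.96·1.276458) = 1.456 and y* = 1.276458·1.456 = 1.8585.
Expenditure on x: 9.75·1.456 = 14.1962; share = 0.338.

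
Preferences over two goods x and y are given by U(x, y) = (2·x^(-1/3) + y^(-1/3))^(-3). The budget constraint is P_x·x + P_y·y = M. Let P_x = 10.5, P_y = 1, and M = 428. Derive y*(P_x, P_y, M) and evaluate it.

MRS = MU_x/MU_y = 2·(y/x)^(4/3). Set equal to P_x/P_y.
Solve for the ratio: y/x = [(1/2)·P_x/P_y]^(0.75).
Substitute y = (y/x)·x into the budget: x* = M/(P_x + P_y·(y/x)).
Numerically y/x = 3.468323, so x* = 428/(10.5 + 1·3.468323) = 30.6408 and y* = 3.468323·30.6408 = 106.272.

y* = 106.272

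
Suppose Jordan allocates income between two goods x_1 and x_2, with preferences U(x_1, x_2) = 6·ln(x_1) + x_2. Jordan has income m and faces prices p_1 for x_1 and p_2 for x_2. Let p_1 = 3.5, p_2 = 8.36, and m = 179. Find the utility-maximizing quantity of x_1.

x_1* = 14.3314

So x_1*(p_1,p_2) = 6·p_2/p_1, independent of income; and x_2* = (m − 6·p_2)/p_2.
At the given prices: x_1* = 6·8.36/3.5 = 14.3314.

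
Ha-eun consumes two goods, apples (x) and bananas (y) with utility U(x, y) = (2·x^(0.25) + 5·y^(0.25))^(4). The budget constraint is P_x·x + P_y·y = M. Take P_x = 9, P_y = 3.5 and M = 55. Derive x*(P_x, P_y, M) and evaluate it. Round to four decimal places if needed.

x* = 1.0819

From the CES first-order condition, (2/5)·(y/x)^(0.75) = P_x/P_y.
Solve for the ratio: y/x = [(5/2)·P_x/P_y]^(4/3).
Substitute y = (y/x)·x into the budget: x* = M/(P_x + P_y·(y/x)).
Numerically y/x = 11.953249, so x* = 55/(9 + 3.5·11.953249) = 1.0819.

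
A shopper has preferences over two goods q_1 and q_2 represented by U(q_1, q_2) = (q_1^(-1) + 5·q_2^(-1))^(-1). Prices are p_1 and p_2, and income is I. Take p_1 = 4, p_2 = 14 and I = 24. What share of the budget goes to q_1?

share on q_1 = 0.1929

Numerically q_2/q_1 = 1.195229, so q_1* = 24/(4 + 14·1.195229) = 1.1576 and q_2* = 1.195229·1.1576 = 1.3836.
Expenditure on q_1: 4·1.1576 = 4.6303; share = 0.1929.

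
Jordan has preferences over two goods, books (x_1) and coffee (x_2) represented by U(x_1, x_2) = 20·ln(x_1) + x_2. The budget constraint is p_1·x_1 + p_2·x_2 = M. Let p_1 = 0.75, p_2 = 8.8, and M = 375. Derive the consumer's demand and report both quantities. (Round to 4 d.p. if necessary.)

Set MRS = p_1/p_2: (20/x_1)/1 = p_1/p_2.
So x_1*(p_1,p_2) = 20·p_2/p_1, independent of income; and x_2* = (M − 20·p_2)/p_2.
At the given prices: x_1* = 20·8.8/0.75 = 234.6667, and x_2* = 22.6136.

x_1* = 234.6667, x_2* = 22.6136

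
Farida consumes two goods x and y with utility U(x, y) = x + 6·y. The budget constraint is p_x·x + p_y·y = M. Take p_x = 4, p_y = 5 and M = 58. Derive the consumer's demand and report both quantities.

Perfect substitutes: compare marginal utility per dollar. 1/p_x vs 6/p_y → 0.25 vs 1.2.
y gives more utility per dollar, so spend all income on y: y* = M/p_y, x* = 0.
Numerically: x* = 0, y* = 11.6.

x* = 0, y* = 11.6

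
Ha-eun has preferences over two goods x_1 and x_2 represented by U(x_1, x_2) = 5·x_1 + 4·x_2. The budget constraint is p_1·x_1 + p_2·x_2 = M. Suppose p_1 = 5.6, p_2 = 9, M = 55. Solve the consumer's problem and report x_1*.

Perfect substitutes: compare marginal utility per dollar. 5/p_1 vs 4/p_2 → 0.8929 vs 0.4444.
x_1 gives more utility per dollar, so spend all income on x_1: x_1* = M/p_1, x_2* = 0.
Numerically: x_1* = 9.8214, x_2* = 0.

x_1* = 9.8214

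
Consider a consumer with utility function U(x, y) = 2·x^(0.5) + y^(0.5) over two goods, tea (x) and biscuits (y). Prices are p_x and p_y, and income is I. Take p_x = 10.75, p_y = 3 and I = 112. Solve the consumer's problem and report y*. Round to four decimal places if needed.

y* = 17.641

MRS = MU_x/MU_y = 2·(y/x)^(0.5). Set equal to p_x/p_y.
Solve for the ratio: y/x = [(1/2)·p_x/p_y]^(2).
With the ratio pinned down, the budget gives x* = I/(p_x + p_y·(y/x)) and y* = (y/x)·x*.
Numerically y/x = 3.210069, so x* = 112/(10.75 + 3·3.210069) = 5.4955 and y* = 3.210069·5.4955 = 17.641.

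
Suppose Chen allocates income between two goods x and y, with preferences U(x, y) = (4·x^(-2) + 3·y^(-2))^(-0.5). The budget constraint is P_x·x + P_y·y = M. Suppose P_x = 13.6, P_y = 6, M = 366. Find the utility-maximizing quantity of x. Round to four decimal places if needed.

MRS = MU_x/MU_y = (4/3)·(y/x)^(3). Set equal to P_x/P_y.
Hence y/x = ((3/4)·P_x/P_y)^(1/(3)), i.e. raised to the 1/3 power.
With the ratio pinned down, the budget gives x* = M/(P_x + P_y·(y/x)) and y* = (y/x)·x*.
Numerically y/x = 1.193483, so x* = 366/(13.6 + 6·1.193483) = 17.6293.

x* = 17.6293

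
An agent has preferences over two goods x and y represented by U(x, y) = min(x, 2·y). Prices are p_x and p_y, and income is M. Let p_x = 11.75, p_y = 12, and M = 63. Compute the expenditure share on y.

share on y = 0.338

Here 2·11.75 + 12 = 35.5, giving x* = 3.5493 and y* = 1.7746.
Expenditure on y: 12·1.7746 = 21.2958; share = 0.338.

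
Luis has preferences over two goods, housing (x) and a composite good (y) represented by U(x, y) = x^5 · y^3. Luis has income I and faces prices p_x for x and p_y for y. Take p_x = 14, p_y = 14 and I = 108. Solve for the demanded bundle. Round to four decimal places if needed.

x* = 4.8214, y* = 2.8929

MU_x/MU_y = (5·y)/(3·x); tangency sets this equal to p_x/p_y.
So 5·p_y·y = 3·p_x·x; combined with the budget, a share 0.625 of income goes to x.
Demand: x*(p_x,p_y,I) = 0.625·I/p_x and y* = 0.375·I/p_y.
At p_x=14, p_y=14, I=108: x* = 0.625·108/14 = 4.8214, y* = 2.8929.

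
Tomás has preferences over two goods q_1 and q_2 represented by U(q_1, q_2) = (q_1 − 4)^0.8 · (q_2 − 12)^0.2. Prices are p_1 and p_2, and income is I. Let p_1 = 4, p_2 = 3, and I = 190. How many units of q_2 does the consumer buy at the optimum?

q_2* = 21.2

Let q_1' = q_1−4, q_2' = q_2−12. MRS = 4·q_2'/q_1' = p_1/p_2.
Substituting into the budget: q_1* = 4 + 0.8·(I − 4·p_1 − 12·p_2)/p_1, and q_2* = 12 + 0.2·(…)/p_2.
Discretionary income = 190 − 4·4 − 12·3 = 138; q_2* = 12 + 0.2·138/3 = 21.2.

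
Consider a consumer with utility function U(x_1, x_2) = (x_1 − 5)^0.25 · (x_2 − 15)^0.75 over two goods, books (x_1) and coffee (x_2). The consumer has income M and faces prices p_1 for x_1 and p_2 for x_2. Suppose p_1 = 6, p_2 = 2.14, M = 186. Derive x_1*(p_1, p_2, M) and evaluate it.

x_1* = 10.1625

Discretionary income = 186 − 5·6 − 15·2.14 = 123.9; x_1* = 5 + 0.25·123.9/6 = 10.1625.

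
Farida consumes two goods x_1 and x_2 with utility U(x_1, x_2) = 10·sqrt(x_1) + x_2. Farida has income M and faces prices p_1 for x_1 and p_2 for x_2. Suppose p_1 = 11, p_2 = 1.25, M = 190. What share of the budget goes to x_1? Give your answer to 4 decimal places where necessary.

share on x_1 = 0.0187

Set MRS = p_1/p_2: 5·x_1^(−1/2) = p_1/p_2.
Thus x_1* = (5·p_2/p_1)² — independent of M — with the rest of income spent on x_2.
Plugging in: x_1* = (5·1.25/11)² = 0.3228, x_2* = 149.1591.
Expenditure on x_1: 11·0.3228 = 3.5511; share = 0.0187.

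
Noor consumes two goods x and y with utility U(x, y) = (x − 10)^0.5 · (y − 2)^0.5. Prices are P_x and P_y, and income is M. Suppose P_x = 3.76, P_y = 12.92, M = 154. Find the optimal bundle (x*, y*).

Let x' = x−10, y' = y−2. MRS = y'/x' = P_x/P_y.
Substituting into the budget: x* = 10 + 0.5·(M − 10·P_x − 2·P_y)/P_x, and y* = 2 + 0.5·(…)/P_y.
Discretionary income = 154 − 10·3.76 − 2·12.92 = 90.56; x* = 10 + 0.5·90.56/3.76 = 22.0426; y* = 2 + 0.5·90.56/12.92 = 5.5046.

x* = 22.0426, y* = 5.5046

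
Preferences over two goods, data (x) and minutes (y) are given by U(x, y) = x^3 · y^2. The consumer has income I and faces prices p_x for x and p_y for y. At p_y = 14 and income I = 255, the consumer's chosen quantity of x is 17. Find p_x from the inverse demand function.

p_x = 9

Tangency: MRS = (3/2)·y/x = p_x/p_y.
Rearranging, p_y·y = (2/3)·p_x·x. Substituting into the budget gives p_x·x·(1 + (2/3)) = I.
Demand: x*(p_x,p_y,I) = 0.6·I/p_x and y* = 0.4·I/p_y.
Set x* = 17 in the demand function and solve for p_x: p_x = 9.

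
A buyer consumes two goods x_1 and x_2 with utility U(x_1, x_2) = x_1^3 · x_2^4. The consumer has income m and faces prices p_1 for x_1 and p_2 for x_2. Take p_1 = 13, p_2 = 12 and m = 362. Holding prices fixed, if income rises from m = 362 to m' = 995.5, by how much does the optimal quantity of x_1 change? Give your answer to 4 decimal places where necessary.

Tangency: MRS = (3/4)·x_2/x_1 = p_1/p_2.
So 3·p_2·x_2 = 4·p_1·x_1; combined with the budget, a share 3/7 of income goes to x_1.
Demand: x_1*(p_1,p_2,m) = 3/7·m/p_1 and x_2* = 4/7·m/p_2.
At p_1=13, p_2=12, m=362: x_1* = 3/7·362/13 = 11.9341.
At m' = 995.5: x_1* = 32.8187. Change: 32.8187 − 11.9341 = 20.8846.

Δx_1* = 20.8846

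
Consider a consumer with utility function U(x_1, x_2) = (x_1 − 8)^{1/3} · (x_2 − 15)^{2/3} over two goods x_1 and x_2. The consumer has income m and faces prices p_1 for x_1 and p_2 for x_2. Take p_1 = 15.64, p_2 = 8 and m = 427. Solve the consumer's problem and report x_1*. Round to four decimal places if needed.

x_1* = 11.8764

MRS = (1/2)·(x_2−15)/(x_1−8). Tangency with p_1/p_2 gives x_2−15 = 2·(p_1/p_2)·(x_1−8).
After buying the subsistence bundle (8, 15), a share 1/3 of the remaining income goes to x_1: x_1* = 8 + 1/3·(m − 8p_1 − 15p_2)/p_1.
Discretionary income = 427 − 8·15.64 − 15·8 = 181.88; x_1* = 8 + 1/3·181.88/15.64 = 11.8764.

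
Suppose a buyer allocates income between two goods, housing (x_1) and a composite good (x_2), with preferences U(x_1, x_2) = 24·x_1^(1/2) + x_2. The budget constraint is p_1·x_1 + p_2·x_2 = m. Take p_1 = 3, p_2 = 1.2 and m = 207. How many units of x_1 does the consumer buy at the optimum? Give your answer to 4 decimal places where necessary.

MU_x_1 = 12/√x_1, MU_x_2 = 1. Tangency: 12/√x_1 = p_1/p_2.
Solve: √x_1 = 12·p_2/p_1, so x_1*(p_1,p_2) = (12·p_2/p_1)², and x_2* = (m − p_1·x_1*)/p_2.
Plugging in: x_1* = (12·1.2/3)² = 23.04.

x_1* = 23.04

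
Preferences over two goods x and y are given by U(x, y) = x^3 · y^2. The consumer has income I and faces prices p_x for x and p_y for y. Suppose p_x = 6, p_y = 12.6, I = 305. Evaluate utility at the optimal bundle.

V = 2659978.2722

The MRS is (3/2)·y/x. Set MRS = p_x/p_y.
Rearranging, p_y·y = (2/3)·p_x·x. Substituting into the budget gives p_x·x·(1 + (2/3)) = I.
Demand: x*(p_x,p_y,I) = 0.6·I/p_x and y* = 0.4·I/p_y.
At p_x=6, p_y=12.6, I=305: x* = 0.6·305/6 = 30.5, y* = 9.6825.
Utility at the optimum: U(30.5, 9.6825) = 2659978.2722.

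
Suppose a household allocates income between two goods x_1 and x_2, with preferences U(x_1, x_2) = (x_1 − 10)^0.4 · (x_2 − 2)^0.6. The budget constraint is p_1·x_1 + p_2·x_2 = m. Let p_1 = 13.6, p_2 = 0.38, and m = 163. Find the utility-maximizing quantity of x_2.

MRS = (2/3)·(x_2−2)/(x_1−10). Tangency with p_1/p_2 gives x_2−2 = (3/2)·(p_1/p_2)·(x_1−10).
Substituting into the budget: x_1* = 10 + 0.4·(m − 10·p_1 − 2·p_2)/p_1, and x_2* = 2 + 0.6·(…)/p_2.
Discretionary income = 163 − 10·13.6 − 2·0.38 = 26.24; x_2* = 2 + 0.6·26.24/0.38 = 43.4316.

x_2* = 43.4316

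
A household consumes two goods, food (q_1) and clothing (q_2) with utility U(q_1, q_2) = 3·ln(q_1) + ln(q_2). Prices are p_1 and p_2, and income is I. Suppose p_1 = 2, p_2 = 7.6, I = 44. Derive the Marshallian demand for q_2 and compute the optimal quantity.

The MRS is 3·q_2/q_1. Set MRS = p_1/p_2.
Rearranging, p_2·q_2 = (1/3)·p_1·q_1. Substituting into the budget gives p_1·q_1·(1 + (1/3)) = I.
Demand: q_1*(p_1,p_2,I) = 0.75·I/p_1 and q_2* = 0.25·I/p_2.
At p_1=2, p_2=7.6, I=44: q_2* = 0.25·44/7.6 = 1.4474.

q_2* = 1.4474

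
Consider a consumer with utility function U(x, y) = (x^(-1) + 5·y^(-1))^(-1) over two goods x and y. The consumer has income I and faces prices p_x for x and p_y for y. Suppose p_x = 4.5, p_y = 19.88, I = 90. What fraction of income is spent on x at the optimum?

share on x = 0.1754

MU_x ∝ x^(-2), MU_y ∝ 5·y^(-2), so MRS = (1/5)·(y/x)^(2) = p_x/p_y.
Hence y/x = (5·p_x/p_y)^(1/(2)), i.e. raised to the 0.5 power.
Substitute y = (y/x)·x into the budget: x* = I/(p_x + p_y·(y/x)).
Numerically y/x = 1.063857, so x* = 90/(4.5 + 19.88·1.063857) = 3.5088 and y* = 1.063857·3.5088 = 3.7329.
Expenditure on x: 4.5·3.5088 = 15.7898; share = 0.1754.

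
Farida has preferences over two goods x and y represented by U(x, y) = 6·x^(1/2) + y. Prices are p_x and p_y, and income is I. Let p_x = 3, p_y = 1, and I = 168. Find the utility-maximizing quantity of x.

x* = 1

Solve: √x = 3·p_y/p_x, so x*(p_x,p_y) = (3·p_y/p_x)², and y* = (I − p_x·x*)/p_y.
Plugging in: x* = (3·1/3)² = 1.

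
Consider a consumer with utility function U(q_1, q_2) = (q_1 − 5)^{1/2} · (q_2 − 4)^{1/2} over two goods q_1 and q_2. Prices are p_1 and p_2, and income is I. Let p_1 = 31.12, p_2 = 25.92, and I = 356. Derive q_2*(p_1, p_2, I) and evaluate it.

q_2* = 5.8657

Let q_1' = q_1−5, q_2' = q_2−4. MRS = q_2'/q_1' = p_1/p_2.
After buying the subsistence bundle (5, 4), a share 0.5 of the remaining income goes to q_1: q_1* = 5 + 0.5·(I − 5p_1 − 4p_2)/p_1.
Discretionary income = 356 − 5·31.12 − 4·25.92 = 96.72; q_2* = 4 + 0.5·96.72/25.92 = 5.8657.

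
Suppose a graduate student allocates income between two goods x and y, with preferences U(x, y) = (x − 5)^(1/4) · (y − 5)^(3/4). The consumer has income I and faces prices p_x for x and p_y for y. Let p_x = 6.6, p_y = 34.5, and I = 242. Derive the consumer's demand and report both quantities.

This is Cobb-Douglas in (x−5, y−5): tangency gives 0.25·p_y·(y−5) = 0.75·p_x·(x−5).
Substituting into the budget: x* = 5 + 0.25·(I − 5·p_x − 5·p_y)/p_x, and y* = 5 + 0.75·(…)/p_y.
Discretionary income = 242 − 5·6.6 − 5·34.5 = 36.5; x* = 5 + 0.25·36.5/6.6 = 6.3826; y* = 5 + 0.75·36.5/34.5 = 5.7935.

x* = 6.3826, y* = 5.7935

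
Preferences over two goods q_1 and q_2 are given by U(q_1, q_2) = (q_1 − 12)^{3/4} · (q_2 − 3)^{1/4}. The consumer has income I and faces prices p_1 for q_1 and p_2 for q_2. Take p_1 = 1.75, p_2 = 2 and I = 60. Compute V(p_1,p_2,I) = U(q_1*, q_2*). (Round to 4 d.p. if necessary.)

MRS = 3·(q_2−3)/(q_1−12). Tangency with p_1/p_2 gives q_2−3 = (1/3)·(p_1/p_2)·(q_1−12).
Substituting into the budget: q_1* = 12 + 0.75·(I − 12·p_1 − 3·p_2)/p_1, and q_2* = 3 + 0.25·(…)/p_2.
Discretionary income = 60 − 12·1.75 − 3·2 = 33; q_1* = 12 + 0.75·33/1.75 = 26.1429; q_2* = 3 + 0.25·33/2 = 7.125.
Utility at the optimum: U(26.1429, 7.125) = 10.3934.

V = 10.3934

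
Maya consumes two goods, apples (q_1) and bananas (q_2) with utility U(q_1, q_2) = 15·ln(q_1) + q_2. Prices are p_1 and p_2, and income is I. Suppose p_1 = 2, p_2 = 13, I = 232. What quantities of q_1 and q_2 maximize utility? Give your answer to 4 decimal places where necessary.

q_1* = 97.5, q_2* = 2.8462

So q_1*(p_1,p_2) = 15·p_2/p_1, independent of income; and q_2* = (I − 15·p_2)/p_2.
At the given prices: q_1* = 15·13/2 = 97.5, and q_2* = 2.8462.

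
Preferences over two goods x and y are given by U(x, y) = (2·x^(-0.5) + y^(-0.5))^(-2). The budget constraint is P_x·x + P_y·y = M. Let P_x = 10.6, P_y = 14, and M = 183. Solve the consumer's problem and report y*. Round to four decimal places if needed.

y* = 5.3422

MU_x ∝ 2·x^(-1.5), MU_y ∝ y^(-1.5), so MRS = 2·(y/x)^(1.5) = P_x/P_y.
Hence y/x = ((1/2)·P_x/P_y)^(1/(1.5)), i.e. raised to the 2/3 power.
Substitute y = (y/x)·x into the budget: x* = M/(P_x + P_y·(y/x)).
Numerically y/x = 0.523317, so x* = 183/(10.6 + 14·0.523317) = 10.2084 and y* = 0.523317·10.2084 = 5.3422.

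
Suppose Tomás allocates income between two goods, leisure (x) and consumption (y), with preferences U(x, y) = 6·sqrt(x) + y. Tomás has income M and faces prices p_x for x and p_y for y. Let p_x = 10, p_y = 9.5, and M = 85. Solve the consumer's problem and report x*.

Plugging in: x* = (3·9.5/10)² = 8.1225.

x* = 8.1225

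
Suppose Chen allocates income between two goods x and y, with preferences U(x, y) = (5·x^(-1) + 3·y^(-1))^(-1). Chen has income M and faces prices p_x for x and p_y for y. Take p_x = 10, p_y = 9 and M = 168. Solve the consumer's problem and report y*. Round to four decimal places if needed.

With the ratio pinned down, the budget gives x* = M/(p_x + p_y·(y/x)) and y* = (y/x)·x*.
Numerically y/x = 0.816497, so x* = 168/(10 + 9·0.816497) = 9.6839 and y* = 0.816497·9.6839 = 7.9068.

y* = 7.9068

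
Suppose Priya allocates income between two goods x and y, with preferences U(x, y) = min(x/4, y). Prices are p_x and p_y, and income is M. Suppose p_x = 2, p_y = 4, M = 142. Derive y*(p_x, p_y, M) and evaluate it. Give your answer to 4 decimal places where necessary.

With perfect complements, no substitution: consume in ratio x:y = 4:1.
Budget: p_x·x + p_y·(1/4)·x = M, so (4·p_x + p_y)·x = 4·M.
Demand: x*(p_x,p_y,M) = 4·M/(4·p_x + p_y), y* = M/(4·p_x + p_y).
Here 4·2 + 4 = 12, giving y* = 11.8333.

y* = 11.8333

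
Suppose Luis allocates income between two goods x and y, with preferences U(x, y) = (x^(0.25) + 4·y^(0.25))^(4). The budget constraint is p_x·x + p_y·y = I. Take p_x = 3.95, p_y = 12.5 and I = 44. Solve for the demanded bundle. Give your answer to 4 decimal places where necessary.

x* = 2.0919, y* = 2.859

Numerically y/x = 1.366667, so x* = 44/(3.95 + 12.5·1.366667) = 2.0919 and y* = 1.366667·2.0919 = 2.859.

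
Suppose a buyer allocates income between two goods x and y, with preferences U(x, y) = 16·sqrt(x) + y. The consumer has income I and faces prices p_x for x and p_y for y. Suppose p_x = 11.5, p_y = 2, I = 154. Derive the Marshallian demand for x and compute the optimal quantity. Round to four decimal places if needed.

Solve: √x = 8·p_y/p_x, so x*(p_x,p_y) = (8·p_y/p_x)², and y* = (I − p_x·x*)/p_y.
Plugging in: x* = (8·2/11.5)² = 1.9357.

x* = 1.9357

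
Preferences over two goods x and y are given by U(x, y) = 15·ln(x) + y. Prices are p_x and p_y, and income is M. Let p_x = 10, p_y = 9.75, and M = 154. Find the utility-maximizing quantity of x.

MU_x = 15/x, MU_y = 1. Tangency: 15/x = p_x/p_y.
So x*(p_x,p_y) = 15·p_y/p_x, independent of income; and y* = (M − 15·p_y)/p_y.
At the given prices: x* = 15·9.75/10 = 14.625.

x* = 14.625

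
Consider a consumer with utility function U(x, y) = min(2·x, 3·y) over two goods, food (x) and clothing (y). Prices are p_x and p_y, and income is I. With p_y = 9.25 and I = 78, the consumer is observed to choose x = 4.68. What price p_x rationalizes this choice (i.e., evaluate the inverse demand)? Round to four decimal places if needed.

With perfect complements, no substitution: consume in ratio x:y = 3:2.
Budget: p_x·x + p_y·(2/3)·x = I, so (3·p_x + 2·p_y)·x = 3·I.
Demand: x*(p_x,p_y,I) = 3·I/(3·p_x + 2·p_y), y* = 2·I/(3·p_x + 2·p_y).
Set x* = 4.68 in the demand function and solve for p_x: p_x = 10.5.

p_x = 10.5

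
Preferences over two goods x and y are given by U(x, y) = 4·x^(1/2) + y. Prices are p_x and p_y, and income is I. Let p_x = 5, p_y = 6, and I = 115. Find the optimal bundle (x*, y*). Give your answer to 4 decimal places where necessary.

x* = 5.76, y* = 14.3667

Solve: √x = 2·p_y/p_x, so x*(p_x,p_y) = (2·p_y/p_x)², and y* = (I − p_x·x*)/p_y.
Plugging in: x* = (2·6/5)² = 5.76, y* = 14.3667.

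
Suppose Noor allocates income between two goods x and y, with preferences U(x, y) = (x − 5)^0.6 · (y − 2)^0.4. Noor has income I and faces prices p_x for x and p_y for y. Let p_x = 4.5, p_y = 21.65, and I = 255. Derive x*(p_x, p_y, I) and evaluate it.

Let x' = x−5, y' = y−2. MRS = (3/2)·y'/x' = p_x/p_y.
After buying the subsistence bundle (5, 2), a share 0.6 of the remaining income goes to x: x* = 5 + 0.6·(I − 5p_x − 2p_y)/p_x.
Discretionary income = 255 − 5·4.5 − 2·21.65 = 189.2; x* = 5 + 0.6·189.2/4.5 = 30.2267.

x* = 30.2267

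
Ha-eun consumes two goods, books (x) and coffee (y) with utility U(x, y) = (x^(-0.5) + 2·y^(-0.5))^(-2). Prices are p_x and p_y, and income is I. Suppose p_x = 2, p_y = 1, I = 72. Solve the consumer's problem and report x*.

MU_x ∝ x^(-1.5), MU_y ∝ 2·y^(-1.5), so MRS = (1/2)·(y/x)^(1.5) = p_x/p_y.
Solve for the ratio: y/x = [2·p_x/p_y]^(2/3).
With the ratio pinned down, the budget gives x* = I/(p_x + p_y·(y/x)) and y* = (y/x)·x*.
Numerically y/x = 2.519842, so x* = 72/(2 + 1·2.519842) = 15.9298.

x* = 15.9298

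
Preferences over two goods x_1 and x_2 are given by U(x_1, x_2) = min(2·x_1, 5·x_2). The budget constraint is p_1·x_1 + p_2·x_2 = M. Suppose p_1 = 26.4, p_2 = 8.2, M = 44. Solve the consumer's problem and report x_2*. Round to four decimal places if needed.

x_2* = 0.593

With perfect complements, no substitution: consume in ratio x_1:x_2 = 5:2.
Budget: p_1·x_1 + p_2·(2/5)·x_1 = M, so (5·p_1 + 2·p_2)·x_1 = 5·M.
Demand: x_1*(p_1,p_2,M) = 5·M/(5·p_1 + 2·p_2), x_2* = 2·M/(5·p_1 + 2·p_2).
Here 5·26.4 + 2·8.2 = 148.4, giving x_2* = 0.593.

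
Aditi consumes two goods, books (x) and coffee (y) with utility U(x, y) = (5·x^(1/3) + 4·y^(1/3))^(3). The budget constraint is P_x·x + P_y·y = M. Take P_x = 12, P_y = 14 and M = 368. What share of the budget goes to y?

MRS = MU_x/MU_y = (5/4)·(y/x)^(2/3). Set equal to P_x/P_y.
Hence y/x = ((4/5)·P_x/P_y)^(1/(2/3)), i.e. raised to the 1.5 power.
With the ratio pinned down, the budget gives x* = M/(P_x + P_y·(y/x)) and y* = (y/x)·x*.
Numerically y/x = 0.567825, so x* = 368/(12 + 14·0.567825) = 18.4465 and y* = 0.567825·18.4465 = 10.4744.
Expenditure on y: 14·10.4744 = 146.6417; share = 0.3985.

share on y = 0.3985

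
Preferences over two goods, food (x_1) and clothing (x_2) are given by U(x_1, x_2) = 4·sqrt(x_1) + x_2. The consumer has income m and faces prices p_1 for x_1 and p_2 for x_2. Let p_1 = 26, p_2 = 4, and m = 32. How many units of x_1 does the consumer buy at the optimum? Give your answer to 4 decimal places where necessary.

MU_x_1 = 2/√x_1, MU_x_2 = 1. Tangency: 2/√x_1 = p_1/p_2.
Solve: √x_1 = 2·p_2/p_1, so x_1*(p_1,p_2) = (2·p_2/p_1)², and x_2* = (m − p_1·x_1*)/p_2.
Plugging in: x_1* = (2·4/26)² = 0.0947.

x_1* = 0.0947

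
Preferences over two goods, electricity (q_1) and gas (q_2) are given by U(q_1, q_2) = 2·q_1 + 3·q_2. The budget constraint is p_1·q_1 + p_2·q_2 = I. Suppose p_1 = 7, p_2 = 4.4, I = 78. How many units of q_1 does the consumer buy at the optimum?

q_2 gives more utility per dollar, so spend all income on q_2: q_2* = I/p_2, q_1* = 0.
Numerically: q_1* = 0, q_2* = 17.7273.

q_1* = 0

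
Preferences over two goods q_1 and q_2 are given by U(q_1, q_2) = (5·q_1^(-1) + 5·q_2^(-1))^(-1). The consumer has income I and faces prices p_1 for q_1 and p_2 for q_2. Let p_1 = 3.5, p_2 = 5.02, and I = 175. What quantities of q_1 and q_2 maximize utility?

q_1* = 22.7519, q_2* = 18.9977

From the CES first-order condition, (q_2/q_1)^(2) = p_1/p_2.
Solve for the ratio: q_2/q_1 = [p_1/p_2]^(0.5).
Substitute q_2 = (q_2/q_1)·q_1 into the budget: q_1* = I/(p_1 + p_2·(q_2/q_1)).
Numerically q_2/q_1 = 0.834992, so q_1* = 175/(3.5 + 5.02·0.834992) = 22.7519 and q_2* = 0.834992·22.7519 = 18.9977.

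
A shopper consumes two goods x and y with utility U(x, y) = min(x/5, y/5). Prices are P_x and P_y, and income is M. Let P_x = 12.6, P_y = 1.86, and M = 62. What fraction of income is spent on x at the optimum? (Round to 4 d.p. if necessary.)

share on x = 0.8714

Leontief preferences: the optimum is at the kink where x/5 = y/5, i.e. y = x.
Budget: P_x·x + P_y·x = M, so (5·P_x + 5·P_y)·x = 5·M.
Demand: x*(P_x,P_y,M) = 5·M/(5·P_x + 5·P_y), y* = 5·M/(5·P_x + 5·P_y).
Here 5·12.6 + 5·1.86 = 72.3, giving x* = 4.2877 and y* = 4.2877.
Expenditure on x: 12.6·4.2877 = 54.0249; share = 0.8714.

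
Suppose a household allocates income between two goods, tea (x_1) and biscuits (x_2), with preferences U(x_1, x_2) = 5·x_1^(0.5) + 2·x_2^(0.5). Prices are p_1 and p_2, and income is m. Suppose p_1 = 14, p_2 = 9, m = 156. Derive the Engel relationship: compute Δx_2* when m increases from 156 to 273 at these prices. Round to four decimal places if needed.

Δx_2* = 2.5907

MRS = MU_x_1/MU_x_2 = (5/2)·(x_2/x_1)^(0.5). Set equal to p_1/p_2.
Solve for the ratio: x_2/x_1 = [(2/5)·p_1/p_2]^(2).
With the ratio pinned down, the budget gives x_1* = m/(p_1 + p_2·(x_2/x_1)) and x_2* = (x_2/x_1)·x_1*.
Numerically x_2/x_1 = 0.38716, so x_1* = 156/(14 + 9·0.38716) = 8.9222 and x_2* = 0.38716·8.9222 = 3.4543.
At m' = 273: x_2* = 6.0451. Change: 6.0451 − 3.4543 = 2.5907.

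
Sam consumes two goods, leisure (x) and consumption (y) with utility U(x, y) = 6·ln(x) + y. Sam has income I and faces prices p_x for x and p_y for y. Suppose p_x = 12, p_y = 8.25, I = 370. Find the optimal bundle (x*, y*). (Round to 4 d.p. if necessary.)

x* = 4.125, y* = 38.8485

Set MRS = p_x/p_y: (6/x)/1 = p_x/p_y.
So x*(p_x,p_y) = 6·p_y/p_x, independent of income; and y* = (I − 6·p_y)/p_y.
At the given prices: x* = 6·8.25/12 = 4.125, and y* = 38.8485.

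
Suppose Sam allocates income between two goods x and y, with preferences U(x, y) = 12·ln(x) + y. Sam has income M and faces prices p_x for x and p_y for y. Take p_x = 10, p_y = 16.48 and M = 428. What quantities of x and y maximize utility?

Set MRS = p_x/p_y: (12/x)/1 = p_x/p_y.
So x*(p_x,p_y) = 12·p_y/p_x, independent of income; and y* = (M − 12·p_y)/p_y.
At the given prices: x* = 12·16.48/10 = 19.776, and y* = 13.9709.

x* = 19.776, y* = 13.9709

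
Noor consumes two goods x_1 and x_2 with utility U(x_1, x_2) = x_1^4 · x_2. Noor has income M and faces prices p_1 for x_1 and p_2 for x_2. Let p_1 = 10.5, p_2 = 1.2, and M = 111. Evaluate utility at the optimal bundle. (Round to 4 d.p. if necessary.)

Demand: x_1*(p_1,p_2,M) = 0.8·M/p_1 and x_2* = 0.2·M/p_2.
At p_1=10.5, p_2=1.2, M=111: x_1* = 0.8·111/10.5 = 8.4571, x_2* = 18.5.
Utility at the optimum: U(8.4571, 18.5) = 94638.1834.

V = 94638.1834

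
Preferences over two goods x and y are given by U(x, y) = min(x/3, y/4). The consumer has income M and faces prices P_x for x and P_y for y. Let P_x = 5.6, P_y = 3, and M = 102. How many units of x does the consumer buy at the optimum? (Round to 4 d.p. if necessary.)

Demand: x*(P_x,P_y,M) = 3·M/(3·P_x + 4·P_y), y* = 4·M/(3·P_x + 4·P_y).
Here 3·5.6 + 4·3 = 28.8, giving x* = 10.625.

x* = 10.625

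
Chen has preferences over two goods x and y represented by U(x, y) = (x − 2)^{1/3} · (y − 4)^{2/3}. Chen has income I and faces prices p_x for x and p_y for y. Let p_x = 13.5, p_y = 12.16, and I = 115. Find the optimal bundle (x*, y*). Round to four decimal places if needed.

This is Cobb-Douglas in (x−2, y−4): tangency gives 1/3·p_y·(y−4) = 2/3·p_x·(x−2).
Substituting into the budget: x* = 2 + 1/3·(I − 2·p_x − 4·p_y)/p_x, and y* = 4 + 2/3·(…)/p_y.
Discretionary income = 115 − 2·13.5 − 4·12.16 = 39.36; x* = 2 + 1/3·39.36/13.5 = 2.9719; y* = 4 + 2/3·39.36/12.16 = 6.1579.

x* = 2.9719, y* = 6.1579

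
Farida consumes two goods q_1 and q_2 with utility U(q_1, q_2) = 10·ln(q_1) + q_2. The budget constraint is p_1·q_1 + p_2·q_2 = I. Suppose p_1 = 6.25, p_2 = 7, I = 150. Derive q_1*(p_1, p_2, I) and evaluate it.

q_1* = 11.2

Set MRS = p_1/p_2: (10/q_1)/1 = p_1/p_2.
So q_1*(p_1,p_2) = 10·p_2/p_1, independent of income; and q_2* = (I − 10·p_2)/p_2.
At the given prices: q_1* = 10·7/6.25 = 11.2.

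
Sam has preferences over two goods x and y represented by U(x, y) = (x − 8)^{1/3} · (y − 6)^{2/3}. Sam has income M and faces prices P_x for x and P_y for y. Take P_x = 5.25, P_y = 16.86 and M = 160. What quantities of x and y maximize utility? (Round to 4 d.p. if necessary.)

Let x' = x−8, y' = y−6. MRS = (1/2)·y'/x' = P_x/P_y.
Substituting into the budget: x* = 8 + 1/3·(M − 8·P_x − 6·P_y)/P_x, and y* = 6 + 2/3·(…)/P_y.
Discretionary income = 160 − 8·5.25 − 6·16.86 = 16.84; x* = 8 + 1/3·16.84/5.25 = 9.0692; y* = 6 + 2/3·16.84/16.86 = 6.6659.

x* = 9.0692, y* = 6.6659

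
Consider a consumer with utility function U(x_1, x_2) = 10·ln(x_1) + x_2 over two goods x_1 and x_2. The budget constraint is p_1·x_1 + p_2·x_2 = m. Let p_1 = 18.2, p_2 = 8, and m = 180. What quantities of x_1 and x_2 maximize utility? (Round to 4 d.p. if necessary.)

Set MRS = p_1/p_2: (10/x_1)/1 = p_1/p_2.
So x_1*(p_1,p_2) = 10·p_2/p_1, independent of income; and x_2* = (m − 10·p_2)/p_2.
At the given prices: x_1* = 10·8/18.2 = 4.3956, and x_2* = 12.5.

x_1* = 4.3956, x_2* = 12.5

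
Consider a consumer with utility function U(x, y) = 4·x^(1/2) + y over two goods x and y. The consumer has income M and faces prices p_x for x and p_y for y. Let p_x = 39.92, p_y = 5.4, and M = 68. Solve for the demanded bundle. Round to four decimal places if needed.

Set MRS = p_x/p_y: 2·x^(−1/2) = p_x/p_y.
Thus x* = (2·p_y/p_x)² — independent of M — with the rest of income spent on y.
Plugging in: x* = (2·5.4/39.92)² = 0.0732, y* = 12.0515.

x* = 0.0732, y* = 12.0515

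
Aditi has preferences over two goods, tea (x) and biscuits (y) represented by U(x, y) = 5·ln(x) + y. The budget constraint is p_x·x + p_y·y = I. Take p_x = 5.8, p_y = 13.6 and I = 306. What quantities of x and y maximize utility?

x* = 11.7241, y* = 17.5

MU_x = 5/x, MU_y = 1. Tangency: 5/x = p_x/p_y.
So x*(p_x,p_y) = 5·p_y/p_x, independent of income; and y* = (I − 5·p_y)/p_y.
At the given prices: x* = 5·13.6/5.8 = 11.7241, and y* = 17.5.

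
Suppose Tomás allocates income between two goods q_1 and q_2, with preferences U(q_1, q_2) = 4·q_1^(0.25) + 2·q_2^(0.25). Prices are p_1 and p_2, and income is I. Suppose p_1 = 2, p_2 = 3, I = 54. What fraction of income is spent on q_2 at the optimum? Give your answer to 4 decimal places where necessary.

share on q_2 = 0.2574

MRS = MU_q_1/MU_q_2 = 2·(q_2/q_1)^(0.75). Set equal to p_1/p_2.
Hence q_2/q_1 = ((1/2)·p_1/p_2)^(1/(0.75)), i.e. raised to the 4/3 power.
Substitute q_2 = (q_2/q_1)·q_1 into the budget: q_1* = I/(p_1 + p_2·(q_2/q_1)).
Numerically q_2/q_1 = 0.23112, so q_1* = 54/(2 + 3·0.23112) = 20.0493 and q_2* = 0.23112·20.0493 = 4.6338.
Expenditure on q_2: 3·4.6338 = 13.9014; share = 0.2574.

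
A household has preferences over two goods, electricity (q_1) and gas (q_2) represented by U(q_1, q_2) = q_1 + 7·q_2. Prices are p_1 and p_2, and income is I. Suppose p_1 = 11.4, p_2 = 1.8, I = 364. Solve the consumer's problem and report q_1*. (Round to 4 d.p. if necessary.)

q_1* = 0

Perfect substitutes: compare marginal utility per dollar. 1/p_1 vs 7/p_2 → 0.0877 vs 3.8889.
q_2 gives more utility per dollar, so spend all income on q_2: q_2* = I/p_2, q_1* = 0.
Numerically: q_1* = 0, q_2* = 202.2222.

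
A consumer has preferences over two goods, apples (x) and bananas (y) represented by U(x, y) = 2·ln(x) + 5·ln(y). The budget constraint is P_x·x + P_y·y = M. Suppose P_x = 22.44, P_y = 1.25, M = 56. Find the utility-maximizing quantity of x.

Tangency: MRS = (2/5)·y/x = P_x/P_y.
Rearranging, P_y·y = (5/2)·P_x·x. Substituting into the budget gives P_x·x·(1 + (5/2)) = M.
Demand: x*(P_x,P_y,M) = 2/7·M/P_x and y* = 5/7·M/P_y.
At P_x=22.44, P_y=1.25, M=56: x* = 2/7·56/22.44 = 0.713.

x* = 0.713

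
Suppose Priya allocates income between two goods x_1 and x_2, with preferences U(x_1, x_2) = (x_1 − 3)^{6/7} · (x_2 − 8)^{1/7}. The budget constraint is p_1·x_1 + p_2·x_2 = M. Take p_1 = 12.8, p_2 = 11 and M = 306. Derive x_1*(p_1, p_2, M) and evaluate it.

x_1* = 15.0268

This is Cobb-Douglas in (x_1−3, x_2−8): tangency gives 6/7·p_2·(x_2−8) = 1/7·p_1·(x_1−3).
Substituting into the budget: x_1* = 3 + 6/7·(M − 3·p_1 − 8·p_2)/p_1, and x_2* = 8 + 1/7·(…)/p_2.
Discretionary income = 306 − 3·12.8 − 8·11 = 179.6; x_1* = 3 + 6/7·179.6/12.8 = 15.0268.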